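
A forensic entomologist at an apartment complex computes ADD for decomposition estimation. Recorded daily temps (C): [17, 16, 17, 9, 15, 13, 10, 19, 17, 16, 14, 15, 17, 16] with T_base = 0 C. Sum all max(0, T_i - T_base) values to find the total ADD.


Computing ADD day by day:
Day 1: max(0, 17 - 0) = 17
Day 2: max(0, 16 - 0) = 16
Day 3: max(0, 17 - 0) = 17
Day 4: max(0, 9 - 0) = 9
Day 5: max(0, 15 - 0) = 15
Day 6: max(0, 13 - 0) = 13
Day 7: max(0, 10 - 0) = 10
Day 8: max(0, 19 - 0) = 19
Day 9: max(0, 17 - 0) = 17
Day 10: max(0, 16 - 0) = 16
Day 11: max(0, 14 - 0) = 14
Day 12: max(0, 15 - 0) = 15
Day 13: max(0, 17 - 0) = 17
Day 14: max(0, 16 - 0) = 16
Total ADD = 211

211


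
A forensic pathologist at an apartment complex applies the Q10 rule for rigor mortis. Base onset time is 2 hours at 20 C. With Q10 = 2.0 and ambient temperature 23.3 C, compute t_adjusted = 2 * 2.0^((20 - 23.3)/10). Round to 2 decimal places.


Rigor mortis time adjustment:
Exponent = (T_ref - T_actual) / 10 = (20 - 23.3) / 10 = -0.33
Q10 factor = 2.0^-0.33 = 0.79554
t_adjusted = 2 * 0.79554 = 1.59 hours

1.59


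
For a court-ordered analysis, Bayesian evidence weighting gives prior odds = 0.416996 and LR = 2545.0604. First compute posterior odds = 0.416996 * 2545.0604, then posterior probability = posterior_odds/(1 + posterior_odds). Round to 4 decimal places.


Bayesian evidence evaluation:
Posterior odds = prior_odds * LR = 0.416996 * 2545.0604 = 1061.28
Posterior probability = posterior_odds / (1 + posterior_odds)
= 1061.28 / (1 + 1061.28)
= 1061.28 / 1062.28
= 0.9991

0.9991


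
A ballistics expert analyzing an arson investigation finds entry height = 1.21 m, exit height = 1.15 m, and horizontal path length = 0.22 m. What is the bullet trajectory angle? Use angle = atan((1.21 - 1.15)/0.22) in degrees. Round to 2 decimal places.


Bullet trajectory angle:
Height difference = 1.21 - 1.15 = 0.06 m
angle = atan(0.06 / 0.22)
angle = atan(0.272727)
angle = 15.26 degrees

15.26


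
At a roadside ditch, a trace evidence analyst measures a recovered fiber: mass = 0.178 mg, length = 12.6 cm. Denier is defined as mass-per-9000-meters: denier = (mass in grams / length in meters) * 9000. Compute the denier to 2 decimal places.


Denier calculation:
Mass in grams = 0.178 mg / 1000 = 0.000178 g
Length in meters = 12.6 cm / 100 = 0.126 m
Linear density = mass / length = 0.000178 / 0.126 = 0.0014127 g/m
Denier = (g/m) * 9000 = 0.0014127 * 9000 = 12.71

12.71


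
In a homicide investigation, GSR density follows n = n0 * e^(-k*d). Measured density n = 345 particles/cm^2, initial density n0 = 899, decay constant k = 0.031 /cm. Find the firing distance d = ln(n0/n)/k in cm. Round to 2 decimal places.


GSR distance calculation:
n0/n = 899 / 345 = 2.605797
ln(n0/n) = 0.957739
d = 0.957739 / 0.031 = 30.89 cm

30.89


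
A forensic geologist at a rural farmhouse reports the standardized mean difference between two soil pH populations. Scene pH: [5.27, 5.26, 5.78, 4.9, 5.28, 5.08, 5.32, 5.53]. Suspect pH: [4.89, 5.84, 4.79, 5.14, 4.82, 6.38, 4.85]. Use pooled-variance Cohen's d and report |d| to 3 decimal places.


Pooled-variance Cohen's d for soil pH comparison:
Scene mean = 42.42 / 8 = 5.3025
Suspect mean = 36.71 / 7 = 5.244286
Scene sample variance s_s^2 = 0.070707
Suspect sample variance s_c^2 = 0.387162
Pooled variance = ((n_s-1)*s_s^2 + (n_c-1)*s_c^2) / (n_s + n_c - 2) = 0.216763
Pooled SD = sqrt(0.216763) = 0.465578
Mean difference = 0.058214
|d| = |0.058214| / 0.465578 = 0.125

0.125


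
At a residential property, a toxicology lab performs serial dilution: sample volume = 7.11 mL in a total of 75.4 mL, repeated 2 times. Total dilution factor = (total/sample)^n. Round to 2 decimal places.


Dilution factor calculation:
Single dilution = V_total / V_sample = 75.4 / 7.11 ≈ 10.604782
Number of dilutions = 2
Total DF = (75.4 / 7.11)^2 (full precision, rounded at the end) = 112.46

112.46


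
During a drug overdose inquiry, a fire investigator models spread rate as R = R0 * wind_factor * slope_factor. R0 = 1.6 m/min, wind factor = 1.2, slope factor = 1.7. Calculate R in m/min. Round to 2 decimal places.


Fire spread rate calculation:
R = R0 * wind_factor * slope_factor
= 1.6 * 1.2 * 1.7
= 1.92 * 1.7
= 3.26 m/min

3.26


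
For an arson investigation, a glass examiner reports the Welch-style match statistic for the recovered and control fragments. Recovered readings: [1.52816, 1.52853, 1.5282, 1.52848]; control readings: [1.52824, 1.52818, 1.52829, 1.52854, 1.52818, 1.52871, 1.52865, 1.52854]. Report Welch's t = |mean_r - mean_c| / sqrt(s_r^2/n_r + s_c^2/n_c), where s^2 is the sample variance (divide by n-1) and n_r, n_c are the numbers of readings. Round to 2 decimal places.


Welch's t-criterion for glass RI comparison:
Recovered mean = sum / n_r = 6.11337 / 4 = 1.5283425
Control mean = sum / n_c = 12.22733 / 8 = 1.5284163
Recovered sample variance s_r^2 = 3.58917e-08
Control sample variance s_c^2 = 4.71696e-08
Welch SE (unpooled) = sqrt(s_r^2/n_r + s_c^2/n_c) = sqrt(8.97292e-09 + 5.89621e-09) = sqrt(1.48691e-08) = 0.000121939
|mean_r - mean_c| = 7.375e-05
t = 7.375e-05 / 0.000121939 = 0.60

0.60


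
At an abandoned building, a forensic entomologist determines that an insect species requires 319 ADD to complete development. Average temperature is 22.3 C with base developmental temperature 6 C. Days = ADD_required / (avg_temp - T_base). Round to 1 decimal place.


Insect development time:
Effective temperature = avg_temp - T_base = 22.3 - 6 = 16.3 C
Days = ADD / effective_temp = 319 / 16.3 = 19.6 days

19.6


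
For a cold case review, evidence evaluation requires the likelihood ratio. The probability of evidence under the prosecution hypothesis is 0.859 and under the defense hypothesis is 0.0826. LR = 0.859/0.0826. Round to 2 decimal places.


Likelihood ratio calculation:
LR = P(E|Hp) / P(E|Hd)
LR = 0.859 / 0.0826
LR = 10.40

10.40


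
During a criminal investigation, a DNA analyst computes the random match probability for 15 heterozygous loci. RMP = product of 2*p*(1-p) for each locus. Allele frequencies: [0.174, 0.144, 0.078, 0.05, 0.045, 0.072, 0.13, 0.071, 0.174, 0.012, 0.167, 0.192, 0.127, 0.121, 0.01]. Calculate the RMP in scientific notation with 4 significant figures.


Computing RMP for 15 loci:
Locus 1: 2 * 0.174 * 0.826 = 0.287448
Locus 2: 2 * 0.144 * 0.856 = 0.246528
Locus 3: 2 * 0.078 * 0.922 = 0.143832
Locus 4: 2 * 0.05 * 0.95 = 0.095
Locus 5: 2 * 0.045 * 0.955 = 0.08595
Locus 6: 2 * 0.072 * 0.928 = 0.133632
Locus 7: 2 * 0.13 * 0.87 = 0.2262
Locus 8: 2 * 0.071 * 0.929 = 0.131918
Locus 9: 2 * 0.174 * 0.826 = 0.287448
Locus 10: 2 * 0.012 * 0.988 = 0.023712
Locus 11: 2 * 0.167 * 0.833 = 0.278222
Locus 12: 2 * 0.192 * 0.808 = 0.310272
Locus 13: 2 * 0.127 * 0.873 = 0.221742
Locus 14: 2 * 0.121 * 0.879 = 0.212718
Locus 15: 2 * 0.01 * 0.99 = 0.0198
RMP = 1.824e-13

1.824e-13


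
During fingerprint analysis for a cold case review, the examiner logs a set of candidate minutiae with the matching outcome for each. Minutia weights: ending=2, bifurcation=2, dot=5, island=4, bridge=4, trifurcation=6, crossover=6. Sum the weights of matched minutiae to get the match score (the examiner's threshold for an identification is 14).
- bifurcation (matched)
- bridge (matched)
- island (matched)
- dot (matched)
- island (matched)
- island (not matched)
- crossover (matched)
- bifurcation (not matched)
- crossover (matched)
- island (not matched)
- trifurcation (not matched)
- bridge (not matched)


Weighted minutiae match score:
  bifurcation: matched, +2 (running total 2)
  bridge: matched, +4 (running total 6)
  island: matched, +4 (running total 10)
  dot: matched, +5 (running total 15)
  island: matched, +4 (running total 19)
  island: not matched, +0
  crossover: matched, +6 (running total 25)
  bifurcation: not matched, +0
  crossover: matched, +6 (running total 31)
  island: not matched, +0
  trifurcation: not matched, +0
  bridge: not matched, +0
Total score = 31
Threshold = 14; verdict = identification

31


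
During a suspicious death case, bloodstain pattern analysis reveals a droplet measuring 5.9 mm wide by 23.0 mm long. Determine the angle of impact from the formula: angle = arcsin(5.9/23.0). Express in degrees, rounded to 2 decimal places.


Blood spatter impact angle calculation:
width / length = 5.9 / 23.0 = 0.256522
angle = arcsin(0.256522)
angle = 14.86 degrees

14.86


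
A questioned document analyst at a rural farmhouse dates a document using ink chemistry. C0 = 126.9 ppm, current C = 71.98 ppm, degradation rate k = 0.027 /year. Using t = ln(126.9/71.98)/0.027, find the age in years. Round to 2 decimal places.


Document age estimation:
C0/C = 126.9 / 71.98 = 1.76299
ln(C0/C) = 0.567011
t = 0.567011 / 0.027 = 21.00 years

21.00


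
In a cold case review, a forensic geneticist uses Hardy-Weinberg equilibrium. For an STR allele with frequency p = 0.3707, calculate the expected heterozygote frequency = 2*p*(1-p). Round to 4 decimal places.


Hardy-Weinberg heterozygote frequency:
q = 1 - p = 1 - 0.3707 = 0.6293
2pq = 2 * 0.3707 * 0.6293 = 0.4666

0.4666


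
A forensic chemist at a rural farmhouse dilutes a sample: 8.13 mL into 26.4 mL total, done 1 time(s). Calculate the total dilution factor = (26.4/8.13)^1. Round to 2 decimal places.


Dilution factor calculation:
Single dilution = V_total / V_sample = 26.4 / 8.13 ≈ 3.247232
Number of dilutions = 1
Total DF = (26.4 / 8.13)^1 (full precision, rounded at the end) = 3.25

3.25


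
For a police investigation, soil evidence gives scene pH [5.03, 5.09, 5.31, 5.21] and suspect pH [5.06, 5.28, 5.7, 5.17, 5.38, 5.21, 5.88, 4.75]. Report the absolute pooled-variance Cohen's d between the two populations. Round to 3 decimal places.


Pooled-variance Cohen's d for soil pH comparison:
Scene mean = 20.64 / 4 = 5.16
Suspect mean = 42.43 / 8 = 5.30375
Scene sample variance s_s^2 = 0.0156
Suspect sample variance s_c^2 = 0.126884
Pooled variance = ((n_s-1)*s_s^2 + (n_c-1)*s_c^2) / (n_s + n_c - 2) = 0.093499
Pooled SD = sqrt(0.093499) = 0.305776
Mean difference = -0.14375
|d| = |-0.14375| / 0.305776 = 0.470

0.470


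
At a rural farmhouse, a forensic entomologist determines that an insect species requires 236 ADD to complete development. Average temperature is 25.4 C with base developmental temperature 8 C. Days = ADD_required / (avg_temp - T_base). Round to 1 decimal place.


Insect development time:
Effective temperature = avg_temp - T_base = 25.4 - 8 = 17.4 C
Days = ADD / effective_temp = 236 / 17.4 = 13.6 days

13.6


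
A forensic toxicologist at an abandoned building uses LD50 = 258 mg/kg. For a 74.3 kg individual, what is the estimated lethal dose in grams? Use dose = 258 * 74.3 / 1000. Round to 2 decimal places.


Lethal dose calculation:
Lethal dose = LD50 * body_weight / 1000
= 258 * 74.3 / 1000
= 19169.4 / 1000
= 19.17 g

19.17


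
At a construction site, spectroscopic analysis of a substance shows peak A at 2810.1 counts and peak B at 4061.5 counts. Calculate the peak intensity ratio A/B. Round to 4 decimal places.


Spectral peak ratio:
Peak A = 2810.1 counts
Peak B = 4061.5 counts
Ratio = 2810.1 / 4061.5 = 0.6919

0.6919


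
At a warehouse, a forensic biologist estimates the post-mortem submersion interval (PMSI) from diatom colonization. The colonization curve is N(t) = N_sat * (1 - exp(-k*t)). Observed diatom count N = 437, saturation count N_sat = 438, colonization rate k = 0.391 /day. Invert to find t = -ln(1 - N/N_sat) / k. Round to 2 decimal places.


PMSI from diatom colonization curve:
N / N_sat = 437 / 438 = 0.997717
1 - N/N_sat = 0.002283
ln(1 - N/N_sat) = -6.082265
t = -ln(1 - N/N_sat) / k = -(-6.082265) / 0.391 = 15.56 days

15.56


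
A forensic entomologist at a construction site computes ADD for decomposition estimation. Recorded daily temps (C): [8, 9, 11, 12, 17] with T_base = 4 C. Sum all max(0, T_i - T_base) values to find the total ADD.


Computing ADD day by day:
Day 1: max(0, 8 - 4) = 4
Day 2: max(0, 9 - 4) = 5
Day 3: max(0, 11 - 4) = 7
Day 4: max(0, 12 - 4) = 8
Day 5: max(0, 17 - 4) = 13
Total ADD = 37

37


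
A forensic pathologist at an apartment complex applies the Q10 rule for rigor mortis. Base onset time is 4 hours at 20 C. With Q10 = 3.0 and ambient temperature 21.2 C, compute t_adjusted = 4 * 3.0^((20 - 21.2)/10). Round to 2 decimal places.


Rigor mortis time adjustment:
Exponent = (T_ref - T_actual) / 10 = (20 - 21.2) / 10 = -0.12
Q10 factor = 3.0^-0.12 = 0.87649
t_adjusted = 4 * 0.87649 = 3.51 hours

3.51


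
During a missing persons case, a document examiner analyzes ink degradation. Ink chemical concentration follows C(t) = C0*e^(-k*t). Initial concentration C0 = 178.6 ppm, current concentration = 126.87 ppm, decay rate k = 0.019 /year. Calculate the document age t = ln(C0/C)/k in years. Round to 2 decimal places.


Document age estimation:
C0/C = 178.6 / 126.87 = 1.40774
ln(C0/C) = 0.341986
t = 0.341986 / 0.019 = 18.00 years

18.00


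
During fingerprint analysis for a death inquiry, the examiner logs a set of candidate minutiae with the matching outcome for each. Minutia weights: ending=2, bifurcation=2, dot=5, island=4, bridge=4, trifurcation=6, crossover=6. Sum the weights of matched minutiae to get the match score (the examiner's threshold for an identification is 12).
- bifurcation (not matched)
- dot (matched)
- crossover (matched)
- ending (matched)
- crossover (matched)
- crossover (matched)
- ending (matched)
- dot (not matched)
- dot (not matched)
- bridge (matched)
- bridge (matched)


Weighted minutiae match score:
  bifurcation: not matched, +0
  dot: matched, +5 (running total 5)
  crossover: matched, +6 (running total 11)
  ending: matched, +2 (running total 13)
  crossover: matched, +6 (running total 19)
  crossover: matched, +6 (running total 25)
  ending: matched, +2 (running total 27)
  dot: not matched, +0
  dot: not matched, +0
  bridge: matched, +4 (running total 31)
  bridge: matched, +4 (running total 35)
Total score = 35
Threshold = 12; verdict = identification

35


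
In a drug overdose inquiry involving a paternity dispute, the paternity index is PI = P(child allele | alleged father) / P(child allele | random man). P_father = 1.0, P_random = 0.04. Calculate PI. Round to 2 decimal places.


Paternity Index calculation:
PI = P(allele|father) / P(allele|random)
PI = 1.0 / 0.04
PI = 25.00

25.00


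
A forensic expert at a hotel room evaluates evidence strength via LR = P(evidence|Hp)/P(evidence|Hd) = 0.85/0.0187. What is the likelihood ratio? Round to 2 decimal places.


Likelihood ratio calculation:
LR = P(E|Hp) / P(E|Hd)
LR = 0.85 / 0.0187
LR = 45.45

45.45


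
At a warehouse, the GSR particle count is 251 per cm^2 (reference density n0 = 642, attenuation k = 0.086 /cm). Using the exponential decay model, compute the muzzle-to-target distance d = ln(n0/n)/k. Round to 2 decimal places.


GSR distance calculation:
n0/n = 642 / 251 = 2.557769
ln(n0/n) = 0.939135
d = 0.939135 / 0.086 = 10.92 cm

10.92


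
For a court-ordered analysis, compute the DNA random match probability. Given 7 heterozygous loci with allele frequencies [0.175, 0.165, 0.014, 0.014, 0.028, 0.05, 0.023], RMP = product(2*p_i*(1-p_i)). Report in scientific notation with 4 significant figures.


Computing RMP for 7 loci:
Locus 1: 2 * 0.175 * 0.825 = 0.28875
Locus 2: 2 * 0.165 * 0.835 = 0.27555
Locus 3: 2 * 0.014 * 0.986 = 0.027608
Locus 4: 2 * 0.014 * 0.986 = 0.027608
Locus 5: 2 * 0.028 * 0.972 = 0.054432
Locus 6: 2 * 0.05 * 0.95 = 0.095
Locus 7: 2 * 0.023 * 0.977 = 0.044942
RMP = 1.409e-08

1.409e-08


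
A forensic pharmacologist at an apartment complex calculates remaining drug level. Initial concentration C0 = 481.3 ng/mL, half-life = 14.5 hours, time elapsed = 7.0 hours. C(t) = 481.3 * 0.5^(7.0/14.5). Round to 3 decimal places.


Drug concentration decay:
Number of half-lives = t / t_half = 7.0 / 14.5 = 0.482759
Decay factor = 0.5^0.482759 = 0.71560779
C(t) = 481.3 * 0.71560779 = 344.422 ng/mL

344.422


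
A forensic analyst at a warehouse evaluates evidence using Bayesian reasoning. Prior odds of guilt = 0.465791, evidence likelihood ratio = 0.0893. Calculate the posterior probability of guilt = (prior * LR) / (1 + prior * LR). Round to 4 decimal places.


Bayesian evidence evaluation:
Posterior odds = prior_odds * LR = 0.465791 * 0.0893 = 0.04159514
Posterior probability = posterior_odds / (1 + posterior_odds)
= 0.04159514 / (1 + 0.04159514)
= 0.04159514 / 1.04159514
= 0.0399

0.0399


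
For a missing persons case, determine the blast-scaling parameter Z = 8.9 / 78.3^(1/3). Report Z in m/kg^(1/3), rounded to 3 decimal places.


Scaled distance calculation:
W^(1/3) = 78.3^(1/3) = 4.278129
Z = R / W^(1/3) = 8.9 / 4.278129
Z = 2.080 m/kg^(1/3)

2.080


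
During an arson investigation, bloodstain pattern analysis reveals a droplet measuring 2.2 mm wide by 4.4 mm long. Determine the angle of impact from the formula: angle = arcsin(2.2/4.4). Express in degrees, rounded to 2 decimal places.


Blood spatter impact angle calculation:
width / length = 2.2 / 4.4 = 0.5
angle = arcsin(0.5)
angle = 30.00 degrees

30.00


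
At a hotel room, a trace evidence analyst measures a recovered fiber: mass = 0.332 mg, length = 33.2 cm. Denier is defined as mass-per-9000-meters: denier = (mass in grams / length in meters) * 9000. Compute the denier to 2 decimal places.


Denier calculation:
Mass in grams = 0.332 mg / 1000 = 0.000332 g
Length in meters = 33.2 cm / 100 = 0.332 m
Linear density = mass / length = 0.000332 / 0.332 = 0.001 g/m
Denier = (g/m) * 9000 = 0.001 * 9000 = 9.00

9.00


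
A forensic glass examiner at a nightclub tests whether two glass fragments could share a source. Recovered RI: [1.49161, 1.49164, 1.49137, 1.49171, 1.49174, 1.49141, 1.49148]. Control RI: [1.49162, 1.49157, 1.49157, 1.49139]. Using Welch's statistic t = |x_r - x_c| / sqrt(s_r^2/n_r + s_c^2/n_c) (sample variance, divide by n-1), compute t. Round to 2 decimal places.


Welch's t-criterion for glass RI comparison:
Recovered mean = sum / n_r = 10.44096 / 7 = 1.4915657
Control mean = sum / n_c = 5.96615 / 4 = 1.4915375
Recovered sample variance s_r^2 = 2.14286e-08
Control sample variance s_c^2 = 1.0225e-08
Welch SE (unpooled) = sqrt(s_r^2/n_r + s_c^2/n_c) = sqrt(3.06122e-09 + 2.55625e-09) = sqrt(5.61747e-09) = 7.49498e-05
|mean_r - mean_c| = 2.82143e-05
t = 2.82143e-05 / 7.49498e-05 = 0.38

0.38


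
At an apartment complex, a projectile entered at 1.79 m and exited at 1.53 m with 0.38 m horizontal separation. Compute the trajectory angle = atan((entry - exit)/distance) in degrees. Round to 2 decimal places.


Bullet trajectory angle:
Height difference = 1.79 - 1.53 = 0.26 m
angle = atan(0.26 / 0.38)
angle = atan(0.684211)
angle = 34.38 degrees

34.38


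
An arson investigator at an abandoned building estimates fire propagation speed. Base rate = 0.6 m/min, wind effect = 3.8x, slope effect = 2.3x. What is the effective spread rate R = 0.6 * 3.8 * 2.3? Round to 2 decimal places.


Fire spread rate calculation:
R = R0 * wind_factor * slope_factor
= 0.6 * 3.8 * 2.3
= 2.28 * 2.3
= 5.24 m/min

5.24


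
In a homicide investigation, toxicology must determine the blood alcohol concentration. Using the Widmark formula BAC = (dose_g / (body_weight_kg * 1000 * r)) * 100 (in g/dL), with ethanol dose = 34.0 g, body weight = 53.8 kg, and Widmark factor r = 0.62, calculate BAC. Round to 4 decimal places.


Applying the Widmark formula:
BAC = (dose_g / (body_wt * 1000 * r)) * 100
Denominator = 53.8 * 1000 * 0.62 = 33356
BAC = (34.0 / 33356) * 100
BAC = 0.1019 g/dL

0.1019


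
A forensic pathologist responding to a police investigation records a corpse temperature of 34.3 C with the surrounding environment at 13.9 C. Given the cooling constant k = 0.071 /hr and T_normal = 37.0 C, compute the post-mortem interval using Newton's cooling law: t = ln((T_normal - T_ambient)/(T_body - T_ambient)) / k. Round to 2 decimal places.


Using Newton's law of cooling:
t = ln((T_normal - T_ambient) / (T_body - T_ambient)) / k
T_normal - T_ambient = 23.1
T_body - T_ambient = 20.4
Ratio = 1.132353
ln(ratio) = 0.124298
t = 0.124298 / 0.071 = 1.75 hours

1.75


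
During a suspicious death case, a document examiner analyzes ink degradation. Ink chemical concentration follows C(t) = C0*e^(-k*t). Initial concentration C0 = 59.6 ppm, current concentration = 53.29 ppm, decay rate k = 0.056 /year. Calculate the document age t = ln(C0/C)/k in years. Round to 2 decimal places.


Document age estimation:
C0/C = 59.6 / 53.29 = 1.118409
ln(C0/C) = 0.111907
t = 0.111907 / 0.056 = 2.00 years

2.00


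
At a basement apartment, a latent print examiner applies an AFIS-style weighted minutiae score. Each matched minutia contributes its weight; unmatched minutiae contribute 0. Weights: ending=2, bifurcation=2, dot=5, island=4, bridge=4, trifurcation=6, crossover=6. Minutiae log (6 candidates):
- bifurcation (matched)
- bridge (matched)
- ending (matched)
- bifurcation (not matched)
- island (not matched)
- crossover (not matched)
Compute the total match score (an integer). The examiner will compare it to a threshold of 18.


Weighted minutiae match score:
  bifurcation: matched, +2 (running total 2)
  bridge: matched, +4 (running total 6)
  ending: matched, +2 (running total 8)
  bifurcation: not matched, +0
  island: not matched, +0
  crossover: not matched, +0
Total score = 8
Threshold = 18; verdict = inconclusive

8


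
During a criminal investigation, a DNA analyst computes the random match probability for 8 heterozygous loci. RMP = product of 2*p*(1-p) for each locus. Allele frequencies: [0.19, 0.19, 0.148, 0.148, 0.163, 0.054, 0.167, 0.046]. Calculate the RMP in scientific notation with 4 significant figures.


Computing RMP for 8 loci:
Locus 1: 2 * 0.19 * 0.81 = 0.3078
Locus 2: 2 * 0.19 * 0.81 = 0.3078
Locus 3: 2 * 0.148 * 0.852 = 0.252192
Locus 4: 2 * 0.148 * 0.852 = 0.252192
Locus 5: 2 * 0.163 * 0.837 = 0.272862
Locus 6: 2 * 0.054 * 0.946 = 0.102168
Locus 7: 2 * 0.167 * 0.833 = 0.278222
Locus 8: 2 * 0.046 * 0.954 = 0.087768
RMP = 4.102e-06

4.102e-06


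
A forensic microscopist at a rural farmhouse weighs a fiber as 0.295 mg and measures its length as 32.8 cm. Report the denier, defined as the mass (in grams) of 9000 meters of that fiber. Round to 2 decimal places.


Denier calculation:
Mass in grams = 0.295 mg / 1000 = 0.000295 g
Length in meters = 32.8 cm / 100 = 0.328 m
Linear density = mass / length = 0.000295 / 0.328 = 0.00089939 g/m
Denier = (g/m) * 9000 = 0.00089939 * 9000 = 8.09

8.09


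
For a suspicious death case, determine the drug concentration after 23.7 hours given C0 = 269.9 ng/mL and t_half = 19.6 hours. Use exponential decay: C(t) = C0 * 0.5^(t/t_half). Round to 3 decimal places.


Drug concentration decay:
Number of half-lives = t / t_half = 23.7 / 19.6 = 1.209184
Decay factor = 0.5^1.209184 = 0.43251318
C(t) = 269.9 * 0.43251318 = 116.735 ng/mL

116.735


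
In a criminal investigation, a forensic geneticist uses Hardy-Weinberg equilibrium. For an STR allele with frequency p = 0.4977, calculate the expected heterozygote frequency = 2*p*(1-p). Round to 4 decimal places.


Hardy-Weinberg heterozygote frequency:
q = 1 - p = 1 - 0.4977 = 0.5023
2pq = 2 * 0.4977 * 0.5023 = 0.5000

0.5000


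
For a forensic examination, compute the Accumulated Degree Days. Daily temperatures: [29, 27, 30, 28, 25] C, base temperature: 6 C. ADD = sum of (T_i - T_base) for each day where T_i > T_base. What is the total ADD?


Computing ADD day by day:
Day 1: max(0, 29 - 6) = 23
Day 2: max(0, 27 - 6) = 21
Day 3: max(0, 30 - 6) = 24
Day 4: max(0, 28 - 6) = 22
Day 5: max(0, 25 - 6) = 19
Total ADD = 109

109


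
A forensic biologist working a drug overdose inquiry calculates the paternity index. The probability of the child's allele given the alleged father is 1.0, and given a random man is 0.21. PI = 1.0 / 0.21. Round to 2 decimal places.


Paternity Index calculation:
PI = P(allele|father) / P(allele|random)
PI = 1.0 / 0.21
PI = 4.76

4.76


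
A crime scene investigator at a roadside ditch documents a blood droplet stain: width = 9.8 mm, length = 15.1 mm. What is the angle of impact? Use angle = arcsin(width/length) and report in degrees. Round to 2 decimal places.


Blood spatter impact angle calculation:
width / length = 9.8 / 15.1 = 0.649007
angle = arcsin(0.649007)
angle = 40.47 degrees

40.47


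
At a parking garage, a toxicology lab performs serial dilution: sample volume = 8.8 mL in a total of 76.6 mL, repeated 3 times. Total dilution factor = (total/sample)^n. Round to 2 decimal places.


Dilution factor calculation:
Single dilution = V_total / V_sample = 76.6 / 8.8 ≈ 8.704545
Number of dilutions = 3
Total DF = (76.6 / 8.8)^3 (full precision, rounded at the end) = 659.54

659.54


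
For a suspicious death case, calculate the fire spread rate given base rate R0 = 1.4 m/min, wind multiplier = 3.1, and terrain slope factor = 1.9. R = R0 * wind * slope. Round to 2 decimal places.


Fire spread rate calculation:
R = R0 * wind_factor * slope_factor
= 1.4 * 3.1 * 1.9
= 4.34 * 1.9
= 8.25 m/min

8.25


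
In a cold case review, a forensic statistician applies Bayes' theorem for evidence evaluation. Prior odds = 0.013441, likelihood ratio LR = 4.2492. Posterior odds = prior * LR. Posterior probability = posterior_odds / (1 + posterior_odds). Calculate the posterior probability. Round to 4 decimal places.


Bayesian evidence evaluation:
Posterior odds = prior_odds * LR = 0.013441 * 4.2492 = 0.0571135
Posterior probability = posterior_odds / (1 + posterior_odds)
= 0.0571135 / (1 + 0.0571135)
= 0.0571135 / 1.0571135
= 0.0540

0.0540


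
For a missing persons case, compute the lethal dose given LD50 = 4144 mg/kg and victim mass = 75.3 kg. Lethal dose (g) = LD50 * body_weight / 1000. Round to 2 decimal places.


Lethal dose calculation:
Lethal dose = LD50 * body_weight / 1000
= 4144 * 75.3 / 1000
= 312043.2 / 1000
= 312.04 g

312.04


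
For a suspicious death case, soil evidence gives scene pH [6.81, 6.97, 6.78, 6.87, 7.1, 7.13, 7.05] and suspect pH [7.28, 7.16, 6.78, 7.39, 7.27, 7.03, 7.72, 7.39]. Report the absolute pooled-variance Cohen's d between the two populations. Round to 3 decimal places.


Pooled-variance Cohen's d for soil pH comparison:
Scene mean = 48.71 / 7 = 6.958571
Suspect mean = 58.02 / 8 = 7.2525
Scene sample variance s_s^2 = 0.019948
Suspect sample variance s_c^2 = 0.076964
Pooled variance = ((n_s-1)*s_s^2 + (n_c-1)*s_c^2) / (n_s + n_c - 2) = 0.050649
Pooled SD = sqrt(0.050649) = 0.225053
Mean difference = -0.293929
|d| = |-0.293929| / 0.225053 = 1.306

1.306


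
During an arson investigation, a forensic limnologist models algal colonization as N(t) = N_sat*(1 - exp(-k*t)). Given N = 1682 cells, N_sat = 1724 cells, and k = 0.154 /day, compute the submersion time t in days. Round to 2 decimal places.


PMSI from diatom colonization curve:
N / N_sat = 1682 / 1724 = 0.975638
1 - N/N_sat = 0.024362
ln(1 - N/N_sat) = -3.714731
t = -ln(1 - N/N_sat) / k = -(-3.714731) / 0.154 = 24.12 days

24.12


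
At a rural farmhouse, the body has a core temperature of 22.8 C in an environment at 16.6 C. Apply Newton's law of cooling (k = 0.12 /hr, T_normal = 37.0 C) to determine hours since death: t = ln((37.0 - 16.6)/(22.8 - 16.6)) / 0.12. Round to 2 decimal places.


Using Newton's law of cooling:
t = ln((T_normal - T_ambient) / (T_body - T_ambient)) / k
T_normal - T_ambient = 20.4
T_body - T_ambient = 6.2
Ratio = 3.290323
ln(ratio) = 1.190986
t = 1.190986 / 0.12 = 9.92 hours

9.92


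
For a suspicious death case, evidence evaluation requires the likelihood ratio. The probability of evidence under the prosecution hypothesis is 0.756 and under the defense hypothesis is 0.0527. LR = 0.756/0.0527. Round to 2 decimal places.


Likelihood ratio calculation:
LR = P(E|Hp) / P(E|Hd)
LR = 0.756 / 0.0527
LR = 14.35

14.35


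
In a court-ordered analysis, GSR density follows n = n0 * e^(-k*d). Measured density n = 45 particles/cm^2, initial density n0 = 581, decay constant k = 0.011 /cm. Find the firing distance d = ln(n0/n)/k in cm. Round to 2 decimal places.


GSR distance calculation:
n0/n = 581 / 45 = 12.911111
ln(n0/n) = 2.558088
d = 2.558088 / 0.011 = 232.55 cm

232.55


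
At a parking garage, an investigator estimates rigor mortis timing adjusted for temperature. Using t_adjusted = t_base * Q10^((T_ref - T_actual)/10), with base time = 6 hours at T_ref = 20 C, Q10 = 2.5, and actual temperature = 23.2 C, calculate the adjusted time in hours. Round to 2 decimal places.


Rigor mortis time adjustment:
Exponent = (T_ref - T_actual) / 10 = (20 - 23.2) / 10 = -0.32
Q10 factor = 2.5^-0.32 = 0.74586
t_adjusted = 6 * 0.74586 = 4.48 hours

4.48


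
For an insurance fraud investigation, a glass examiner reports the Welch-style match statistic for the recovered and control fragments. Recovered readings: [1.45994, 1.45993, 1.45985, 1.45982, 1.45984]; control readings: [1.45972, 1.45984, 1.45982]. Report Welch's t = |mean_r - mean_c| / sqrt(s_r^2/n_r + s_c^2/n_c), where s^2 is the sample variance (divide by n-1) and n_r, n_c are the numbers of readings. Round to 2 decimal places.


Welch's t-criterion for glass RI comparison:
Recovered mean = sum / n_r = 7.29938 / 5 = 1.459876
Control mean = sum / n_c = 4.37938 / 3 = 1.4597933
Recovered sample variance s_r^2 = 3.03e-09
Control sample variance s_c^2 = 4.13333e-09
Welch SE (unpooled) = sqrt(s_r^2/n_r + s_c^2/n_c) = sqrt(6.06e-10 + 1.37778e-09) = sqrt(1.98378e-09) = 4.45396e-05
|mean_r - mean_c| = 8.26667e-05
t = 8.26667e-05 / 4.45396e-05 = 1.86

1.86


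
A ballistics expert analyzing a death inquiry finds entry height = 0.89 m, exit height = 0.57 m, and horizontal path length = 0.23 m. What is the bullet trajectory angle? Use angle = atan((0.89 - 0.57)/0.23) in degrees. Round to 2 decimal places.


Bullet trajectory angle:
Height difference = 0.89 - 0.57 = 0.32 m
angle = atan(0.32 / 0.23)
angle = atan(1.391304)
angle = 54.29 degrees

54.29


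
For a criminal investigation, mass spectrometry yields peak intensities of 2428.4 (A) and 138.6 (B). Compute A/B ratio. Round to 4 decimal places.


Spectral peak ratio:
Peak A = 2428.4 counts
Peak B = 138.6 counts
Ratio = 2428.4 / 138.6 = 17.5209

17.5209


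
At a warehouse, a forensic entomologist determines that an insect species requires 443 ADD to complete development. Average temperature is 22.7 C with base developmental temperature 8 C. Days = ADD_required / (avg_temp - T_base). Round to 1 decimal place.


Insect development time:
Effective temperature = avg_temp - T_base = 22.7 - 8 = 14.7 C
Days = ADD / effective_temp = 443 / 14.7 = 30.1 days

30.1


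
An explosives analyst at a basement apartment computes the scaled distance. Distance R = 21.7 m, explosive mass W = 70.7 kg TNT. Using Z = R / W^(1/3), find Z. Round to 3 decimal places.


Scaled distance calculation:
W^(1/3) = 70.7^(1/3) = 4.134977
Z = R / W^(1/3) = 21.7 / 4.134977
Z = 5.248 m/kg^(1/3)

5.248


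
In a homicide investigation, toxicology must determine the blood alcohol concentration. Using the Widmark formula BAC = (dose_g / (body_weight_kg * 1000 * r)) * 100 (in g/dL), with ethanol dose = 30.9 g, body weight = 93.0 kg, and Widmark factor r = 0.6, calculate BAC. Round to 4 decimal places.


Applying the Widmark formula:
BAC = (dose_g / (body_wt * 1000 * r)) * 100
Denominator = 93.0 * 1000 * 0.6 = 55800
BAC = (30.9 / 55800) * 100
BAC = 0.0554 g/dL

0.0554


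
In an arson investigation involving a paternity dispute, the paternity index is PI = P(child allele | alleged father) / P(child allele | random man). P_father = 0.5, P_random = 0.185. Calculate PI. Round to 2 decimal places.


Paternity Index calculation:
PI = P(allele|father) / P(allele|random)
PI = 0.5 / 0.185
PI = 2.70

2.70


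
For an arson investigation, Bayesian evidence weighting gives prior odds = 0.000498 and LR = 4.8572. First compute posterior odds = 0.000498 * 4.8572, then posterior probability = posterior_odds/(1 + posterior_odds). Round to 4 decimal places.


Bayesian evidence evaluation:
Posterior odds = prior_odds * LR = 0.000498 * 4.8572 = 0.002418886
Posterior probability = posterior_odds / (1 + posterior_odds)
= 0.002418886 / (1 + 0.002418886)
= 0.002418886 / 1.002418886
= 0.0024

0.0024


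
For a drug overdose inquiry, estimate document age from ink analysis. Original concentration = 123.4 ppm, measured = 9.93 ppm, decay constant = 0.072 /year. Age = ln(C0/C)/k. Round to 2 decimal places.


Document age estimation:
C0/C = 123.4 / 9.93 = 12.426989
ln(C0/C) = 2.519871
t = 2.519871 / 0.072 = 35.00 years

35.00


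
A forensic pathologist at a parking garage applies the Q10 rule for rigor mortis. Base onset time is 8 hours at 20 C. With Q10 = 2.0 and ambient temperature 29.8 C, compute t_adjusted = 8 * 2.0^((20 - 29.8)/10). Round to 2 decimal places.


Rigor mortis time adjustment:
Exponent = (T_ref - T_actual) / 10 = (20 - 29.8) / 10 = -0.98
Q10 factor = 2.0^-0.98 = 0.50698
t_adjusted = 8 * 0.50698 = 4.06 hours

4.06


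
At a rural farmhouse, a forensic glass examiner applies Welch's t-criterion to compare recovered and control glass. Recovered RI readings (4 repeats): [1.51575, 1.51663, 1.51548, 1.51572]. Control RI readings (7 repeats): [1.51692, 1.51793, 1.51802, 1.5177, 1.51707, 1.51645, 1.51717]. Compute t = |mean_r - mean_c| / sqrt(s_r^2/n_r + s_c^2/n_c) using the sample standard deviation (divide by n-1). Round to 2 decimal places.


Welch's t-criterion for glass RI comparison:
Recovered mean = sum / n_r = 6.06358 / 4 = 1.515895
Control mean = sum / n_c = 10.62126 / 7 = 1.5173229
Recovered sample variance s_r^2 = 2.547e-07
Control sample variance s_c^2 = 3.34724e-07
Welch SE (unpooled) = sqrt(s_r^2/n_r + s_c^2/n_c) = sqrt(6.3675e-08 + 4.78177e-08) = sqrt(1.11493e-07) = 0.000333906
|mean_r - mean_c| = 0.00142786
t = 0.00142786 / 0.000333906 = 4.28

4.28


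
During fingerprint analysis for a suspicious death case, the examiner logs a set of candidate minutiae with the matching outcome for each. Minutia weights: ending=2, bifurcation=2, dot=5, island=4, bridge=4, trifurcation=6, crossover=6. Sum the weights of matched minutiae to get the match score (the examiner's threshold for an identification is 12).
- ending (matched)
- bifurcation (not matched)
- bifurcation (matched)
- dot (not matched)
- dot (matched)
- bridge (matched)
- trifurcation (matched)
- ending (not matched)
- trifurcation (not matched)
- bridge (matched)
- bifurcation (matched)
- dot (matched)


Weighted minutiae match score:
  ending: matched, +2 (running total 2)
  bifurcation: not matched, +0
  bifurcation: matched, +2 (running total 4)
  dot: not matched, +0
  dot: matched, +5 (running total 9)
  bridge: matched, +4 (running total 13)
  trifurcation: matched, +6 (running total 19)
  ending: not matched, +0
  trifurcation: not matched, +0
  bridge: matched, +4 (running total 23)
  bifurcation: matched, +2 (running total 25)
  dot: matched, +5 (running total 30)
Total score = 30
Threshold = 12; verdict = identification

30


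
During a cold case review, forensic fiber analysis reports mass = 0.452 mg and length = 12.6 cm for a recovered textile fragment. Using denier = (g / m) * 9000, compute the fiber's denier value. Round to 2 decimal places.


Denier calculation:
Mass in grams = 0.452 mg / 1000 = 0.000452 g
Length in meters = 12.6 cm / 100 = 0.126 m
Linear density = mass / length = 0.000452 / 0.126 = 0.0035873 g/m
Denier = (g/m) * 9000 = 0.0035873 * 9000 = 32.29

32.29


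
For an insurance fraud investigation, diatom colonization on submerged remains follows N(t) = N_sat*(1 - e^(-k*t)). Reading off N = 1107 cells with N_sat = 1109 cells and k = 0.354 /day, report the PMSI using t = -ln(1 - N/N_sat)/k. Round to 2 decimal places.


PMSI from diatom colonization curve:
N / N_sat = 1107 / 1109 = 0.998197
1 - N/N_sat = 0.001803
ln(1 - N/N_sat) = -6.318303
t = -ln(1 - N/N_sat) / k = -(-6.318303) / 0.354 = 17.85 days

17.85


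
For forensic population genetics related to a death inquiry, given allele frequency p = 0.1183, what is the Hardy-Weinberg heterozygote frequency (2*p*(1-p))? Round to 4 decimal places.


Hardy-Weinberg heterozygote frequency:
q = 1 - p = 1 - 0.1183 = 0.8817
2pq = 2 * 0.1183 * 0.8817 = 0.2086

0.2086


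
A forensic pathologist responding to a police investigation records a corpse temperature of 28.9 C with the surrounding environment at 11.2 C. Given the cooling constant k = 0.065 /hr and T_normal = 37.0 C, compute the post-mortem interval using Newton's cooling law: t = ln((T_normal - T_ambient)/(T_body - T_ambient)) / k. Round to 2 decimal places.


Using Newton's law of cooling:
t = ln((T_normal - T_ambient) / (T_body - T_ambient)) / k
T_normal - T_ambient = 25.8
T_body - T_ambient = 17.7
Ratio = 1.457627
ln(ratio) = 0.37681
t = 0.37681 / 0.065 = 5.80 hours

5.80


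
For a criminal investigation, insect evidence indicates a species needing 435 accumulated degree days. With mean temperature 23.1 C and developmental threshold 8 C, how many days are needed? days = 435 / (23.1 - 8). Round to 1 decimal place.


Insect development time:
Effective temperature = avg_temp - T_base = 23.1 - 8 = 15.1 C
Days = ADD / effective_temp = 435 / 15.1 = 28.8 days

28.8


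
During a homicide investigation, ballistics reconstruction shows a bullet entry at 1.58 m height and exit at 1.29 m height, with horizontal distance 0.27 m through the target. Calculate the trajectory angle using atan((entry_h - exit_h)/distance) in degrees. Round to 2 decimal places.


Bullet trajectory angle:
Height difference = 1.58 - 1.29 = 0.29 m
angle = atan(0.29 / 0.27)
angle = atan(1.074074)
angle = 47.05 degrees

47.05


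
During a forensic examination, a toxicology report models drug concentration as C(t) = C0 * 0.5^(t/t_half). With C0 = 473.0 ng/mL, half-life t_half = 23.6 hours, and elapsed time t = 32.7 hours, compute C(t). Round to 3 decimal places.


Drug concentration decay:
Number of half-lives = t / t_half = 32.7 / 23.6 = 1.385593
Decay factor = 0.5^1.385593 = 0.38273215
C(t) = 473.0 * 0.38273215 = 181.032 ng/mL

181.032


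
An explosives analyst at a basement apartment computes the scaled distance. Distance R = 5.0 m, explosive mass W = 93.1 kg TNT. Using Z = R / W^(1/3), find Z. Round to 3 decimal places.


Scaled distance calculation:
W^(1/3) = 93.1^(1/3) = 4.532278
Z = R / W^(1/3) = 5.0 / 4.532278
Z = 1.103 m/kg^(1/3)

1.103


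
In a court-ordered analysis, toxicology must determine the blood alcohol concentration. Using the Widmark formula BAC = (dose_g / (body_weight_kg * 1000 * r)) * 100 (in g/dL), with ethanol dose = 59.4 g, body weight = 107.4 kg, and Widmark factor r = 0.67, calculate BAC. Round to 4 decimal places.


Applying the Widmark formula:
BAC = (dose_g / (body_wt * 1000 * r)) * 100
Denominator = 107.4 * 1000 * 0.67 = 71958
BAC = (59.4 / 71958) * 100
BAC = 0.0825 g/dL

0.0825


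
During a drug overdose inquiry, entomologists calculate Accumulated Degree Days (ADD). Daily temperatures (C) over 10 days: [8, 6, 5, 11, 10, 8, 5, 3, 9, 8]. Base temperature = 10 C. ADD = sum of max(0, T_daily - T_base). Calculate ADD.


Computing ADD day by day:
Day 1: max(0, 8 - 10) = 0
Day 2: max(0, 6 - 10) = 0
Day 3: max(0, 5 - 10) = 0
Day 4: max(0, 11 - 10) = 1
Day 5: max(0, 10 - 10) = 0
Day 6: max(0, 8 - 10) = 0
Day 7: max(0, 5 - 10) = 0
Day 8: max(0, 3 - 10) = 0
Day 9: max(0, 9 - 10) = 0
Day 10: max(0, 8 - 10) = 0
Total ADD = 1

1


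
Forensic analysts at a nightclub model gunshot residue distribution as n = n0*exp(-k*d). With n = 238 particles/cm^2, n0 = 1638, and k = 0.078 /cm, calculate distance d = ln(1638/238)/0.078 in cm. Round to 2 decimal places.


GSR distance calculation:
n0/n = 1638 / 238 = 6.882353
ln(n0/n) = 1.928961
d = 1.928961 / 0.078 = 24.73 cm

24.73


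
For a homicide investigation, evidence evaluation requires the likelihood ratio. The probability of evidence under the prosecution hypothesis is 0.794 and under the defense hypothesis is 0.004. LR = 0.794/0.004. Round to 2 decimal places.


Likelihood ratio calculation:
LR = P(E|Hp) / P(E|Hd)
LR = 0.794 / 0.004
LR = 198.50

198.50
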